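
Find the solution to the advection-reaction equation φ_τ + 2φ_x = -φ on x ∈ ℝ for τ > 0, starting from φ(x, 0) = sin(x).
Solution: Substitute φ = exp(-τ)u, i.e. u = exp(τ)φ.
By the product rule, φ_τ = exp(-τ)(u_τ - u), φ_x = exp(-τ)u_x.
Substituting into the PDE and dividing by exp(-τ): u_τ - u + 2u_x = -u.
The lower-order terms cancel, leaving the standard advection equation u_τ + 2u_x = 0.
Initial data for u: u(x,0) = φ(x,0) = sin(x).
Solve for u:
  By method of characteristics (waves move right with speed 2):
  Along characteristics x - 2τ = const, u is constant, so u(x,τ) = f(x - 2τ) with f = u(·, 0).
Hence u(x,τ) = sin(x - 2τ).
Transform back: φ(x,τ) = exp(-τ)u(x,τ).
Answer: φ(x, τ) = exp(-τ)sin(x - 2τ)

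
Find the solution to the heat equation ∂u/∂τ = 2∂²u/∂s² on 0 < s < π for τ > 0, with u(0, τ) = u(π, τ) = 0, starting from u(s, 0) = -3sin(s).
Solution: Separating variables: u = Σ c_n exp(-2n²τ) sin(ns). From u(s,0) = -3sin(s): c_1=-3.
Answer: u(s, τ) = -3exp(-2τ)sin(s)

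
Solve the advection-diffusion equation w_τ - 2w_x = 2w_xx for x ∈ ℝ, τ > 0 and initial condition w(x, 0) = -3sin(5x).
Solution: Change to a moving frame: let η = x + 2τ, σ = τ and write w(x,τ) = u(η,σ).
By the chain rule w_τ = u_σ + 2u_η, w_x = u_η, w_xx = u_ηη.
Then w_τ - 2w_x = u_σ: the advection term cancels and the PDE becomes the heat equation u_σ = 2u_ηη on η ∈ ℝ.
Initial data: u(η,0) = w(η,0) = -3sin(5η).
On η ∈ ℝ each mode satisfies (sin(nη))″ = -n² sin(nη), so exp(-2n²σ) sin(nη) solves the heat equation; by superposition u(η,σ) = Σ c_n exp(-2n²σ) sin(nη).
Reading off the coefficients: c_5=-3, so u(η,σ) = -3exp(-50σ)sin(5η).
Substituting back η = x + 2τ, σ = τ: w(x,τ) = u(x + 2τ, τ).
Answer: w(x, τ) = -3exp(-50τ)sin(5x + 10τ)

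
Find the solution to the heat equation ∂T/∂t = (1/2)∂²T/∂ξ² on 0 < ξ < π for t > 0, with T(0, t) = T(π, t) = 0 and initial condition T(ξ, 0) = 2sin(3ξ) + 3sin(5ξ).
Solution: Using separation of variables T = X(ξ)G(t):
Eigenfunctions: sin(nξ), n = 1, 2, 3, ...
General solution: T(ξ, t) = Σ c_n sin(nξ) exp(-n² t/2)
Matching T(ξ,0) = 2sin(3ξ) + 3sin(5ξ) term by term: c_3=2, c_5=3.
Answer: T(ξ, t) = 2exp(-9t/2)sin(3ξ) + 3exp(-25t/2)sin(5ξ)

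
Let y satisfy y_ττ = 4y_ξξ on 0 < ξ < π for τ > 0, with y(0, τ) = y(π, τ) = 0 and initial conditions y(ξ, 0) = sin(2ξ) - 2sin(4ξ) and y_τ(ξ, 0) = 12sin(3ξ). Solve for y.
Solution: Using separation of variables y = X(ξ)T(τ):
Eigenfunctions: sin(nξ), n = 1, 2, 3, ...
General solution: y(ξ, τ) = Σ [A_n cos(2n τ) + B_n sin(2n τ)] sin(nξ)
From y(ξ,0) = sin(2ξ) - 2sin(4ξ): A_2=1, A_4=-2. From y_τ(ξ,0) = 12sin(3ξ), using y_τ(ξ,0) = Σ ω_n B_n sin(nξ) with ω_n = 2n: B_3 = 12/6 = 2.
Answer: y(ξ, τ) = sin(2ξ)cos(4τ) + 2sin(3ξ)sin(6τ) - 2sin(4ξ)cos(8τ)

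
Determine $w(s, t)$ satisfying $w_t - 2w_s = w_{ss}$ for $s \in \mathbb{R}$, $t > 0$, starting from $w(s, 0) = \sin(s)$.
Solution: Moving frame: $\eta = s + 2t$, $\sigma = t$, $w = u(\eta,\sigma)$, so $w_t = u_{\sigma} + 2u_{\eta}$ and $w_{ss} = u_{\eta\eta}$.
Hence $w_t - 2w_s = u_{\sigma}$ and the PDE becomes the heat equation $u_{\sigma} = u_{\eta\eta}$ on $\eta \in \mathbb{R}$.
Initial data: $u(\eta,0) = w(\eta,0) = \sin(\eta)$. Each mode $\sin(n\eta)$ decays as $e^{-n^2\sigma}$ on $\mathbb{R}$, so $u(\eta,\sigma) = \sum c_n e^{-n^2\sigma} \sin(n\eta)$ with $c_1=1$: $u(\eta,\sigma) = e^{-\sigma} \sin(\eta)$.
Substituting back: $w(s,t) = u(s + 2t, t)$.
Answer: $w(s, t) = e^{-t} \sin(s + 2 t)$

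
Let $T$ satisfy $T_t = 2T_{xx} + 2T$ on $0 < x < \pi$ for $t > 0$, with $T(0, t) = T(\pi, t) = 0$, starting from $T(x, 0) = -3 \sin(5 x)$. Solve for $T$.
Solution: Substitute $T = e^{2t}u$, i.e. $u = e^{-2t}T$.
By the product rule, $T_t = e^{2t}(u_t + 2u)$, $T_{xx} = e^{2t}u_{xx}$.
Substituting into the PDE and dividing by $e^{2t}$: $u_t + 2u = 2u_{xx} + 2u$.
The lower-order terms cancel, leaving the standard heat equation $u_t = 2u_{xx}$.
Initial data for $u$: $u(x,0) = T(x,0) = -3 \sin(5 x)$. The boundary conditions carry over: $u(0,t) = u(\pi,t) = 0$.
Solve for $u$:
  Using separation of variables $u = X(x)G(t)$:
  Eigenfunctions: $\sin(nx)$, $n = 1, 2, 3, \ldots$
  General solution: $u(x, t) = \sum c_n \sin(nx) e^{-2n^2 t}$
  Matching $u(x,0) = -3 \sin(5 x)$ term by term: $c_5=-3$.
Hence $u(x,t) = -3 e^{-50 t} \sin(5 x)$.
Transform back: $T(x,t) = e^{2t}u(x,t)$.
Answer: $T(x, t) = -3 e^{-48 t} \sin(5 x)$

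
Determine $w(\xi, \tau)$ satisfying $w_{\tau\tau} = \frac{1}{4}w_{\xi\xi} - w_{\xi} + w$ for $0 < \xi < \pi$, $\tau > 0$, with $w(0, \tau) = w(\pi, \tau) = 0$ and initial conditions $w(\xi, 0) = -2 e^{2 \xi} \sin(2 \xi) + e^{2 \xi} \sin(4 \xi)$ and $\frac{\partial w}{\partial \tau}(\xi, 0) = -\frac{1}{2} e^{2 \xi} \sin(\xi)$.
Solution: Substitute $w = e^{2\xi}u$.
Then $w_{\xi} = e^{2\xi}(u_{\xi} + 2u)$, $w_{\xi\xi} = e^{2\xi}(u_{\xi\xi} + 4u_{\xi} + 4u)$, $w_{\tau\tau} = e^{2\xi}u_{\tau\tau}$; substituting and dividing by $e^{2\xi}$, the lower-order terms cancel: $u_{\tau\tau} = \frac{1}{4}u_{\xi\xi}$ (standard wave equation).
Data for $u$: $u(\xi,0) = e^{-2\xi}w(\xi,0) = -2 \sin(2 \xi) + \sin(4 \xi)$; $u_{\tau}(\xi,0) = e^{-2\xi}w_{\tau}(\xi,0) = -\frac{1}{2} \sin(\xi)$. The boundary conditions carry over: $u(0,\tau) = u(\pi,\tau) = 0$.
Separating variables: $u = \sum [A_n \cos(\omega_n \tau) + B_n \sin(\omega_n \tau)] \sin(n\xi)$, $\omega_n = n/2$. From ICs ($B_n$ = velocity coefficient / $\omega_n$): $A_2=-2, A_4=1, B_1=-1$.
So $u(\xi,\tau) = - \sin(\xi) \sin(\tau/2) - 2 \sin(2 \xi) \cos(\tau) + \sin(4 \xi) \cos(2 \tau)$, and $w(\xi,\tau) = e^{2\xi}u(\xi,\tau)$.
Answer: $w(\xi, \tau) = - e^{2 \xi} \sin(\tau/2) \sin(\xi) - 2 e^{2 \xi} \sin(2 \xi) \cos(\tau) + e^{2 \xi} \sin(4 \xi) \cos(2 \tau)$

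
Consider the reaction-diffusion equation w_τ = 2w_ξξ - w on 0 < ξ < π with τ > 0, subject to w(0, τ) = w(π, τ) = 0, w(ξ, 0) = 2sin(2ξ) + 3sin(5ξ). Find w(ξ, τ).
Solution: Substitute w = exp(-τ)u.
Then w_τ = exp(-τ)(u_τ - u), w_ξξ = exp(-τ)u_ξξ; substituting and dividing by exp(-τ), the lower-order terms cancel: u_τ = 2u_ξξ (standard heat equation).
Data for u: u(ξ,0) = w(ξ,0) = 2sin(2ξ) + 3sin(5ξ). The boundary conditions carry over: u(0,τ) = u(π,τ) = 0.
Separating variables: u = Σ c_n exp(-2n²τ) sin(nξ). From u(ξ,0) = 2sin(2ξ) + 3sin(5ξ): c_2=2, c_5=3.
So u(ξ,τ) = 2exp(-8τ)sin(2ξ) + 3exp(-50τ)sin(5ξ), and w(ξ,τ) = exp(-τ)u(ξ,τ).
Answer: w(ξ, τ) = 2exp(-9τ)sin(2ξ) + 3exp(-51τ)sin(5ξ)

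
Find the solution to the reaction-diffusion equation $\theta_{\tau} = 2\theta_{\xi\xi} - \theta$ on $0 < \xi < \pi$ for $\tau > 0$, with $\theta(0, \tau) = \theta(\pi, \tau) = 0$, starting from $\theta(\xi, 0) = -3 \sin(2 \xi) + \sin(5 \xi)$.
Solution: Substitute $\theta = e^{-\tau}u$.
Then $\theta_{\tau} = e^{-\tau}(u_{\tau} - u)$, $\theta_{\xi\xi} = e^{-\tau}u_{\xi\xi}$; substituting and dividing by $e^{-\tau}$, the lower-order terms cancel: $u_{\tau} = 2u_{\xi\xi}$ (standard heat equation).
Data for $u$: $u(\xi,0) = \theta(\xi,0) = -3 \sin(2 \xi) + \sin(5 \xi)$. The boundary conditions carry over: $u(0,\tau) = u(\pi,\tau) = 0$.
Separating variables: $u = \sum c_n e^{-2n^2\tau} \sin(n\xi)$. From $u(\xi,0) = -3 \sin(2 \xi) + \sin(5 \xi)$: $c_2=-3, c_5=1$.
So $u(\xi,\tau) = -3 e^{-8 \tau} \sin(2 \xi) + e^{-50 \tau} \sin(5 \xi)$, and $\theta(\xi,\tau) = e^{-\tau}u(\xi,\tau)$.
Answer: $\theta(\xi, \tau) = -3 e^{-9 \tau} \sin(2 \xi) + e^{-51 \tau} \sin(5 \xi)$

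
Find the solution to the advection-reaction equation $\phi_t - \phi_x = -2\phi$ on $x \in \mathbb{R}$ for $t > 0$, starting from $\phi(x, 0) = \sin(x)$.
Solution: Substitute $\phi = e^{-2t}u$, i.e. $u = e^{2t}\phi$.
By the product rule, $\phi_t = e^{-2t}(u_t - 2u)$, $\phi_x = e^{-2t}u_x$.
Substituting into the PDE and dividing by $e^{-2t}$: $u_t - 2u - u_x = -2u$.
The lower-order terms cancel, leaving the standard advection equation $u_t - u_x = 0$.
Initial data for $u$: $u(x,0) = \phi(x,0) = \sin(x)$.
Solve for $u$:
  By method of characteristics (waves move left with speed 1):
  Along characteristics $x + t =$ const, $u$ is constant, so $u(x,t) = f(x + t)$ with $f = u( \cdot , 0)$.
Hence $u(x,t) = \sin(t + x)$.
Transform back: $\phi(x,t) = e^{-2t}u(x,t)$.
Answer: $\phi(x, t) = e^{-2 t} \sin(t + x)$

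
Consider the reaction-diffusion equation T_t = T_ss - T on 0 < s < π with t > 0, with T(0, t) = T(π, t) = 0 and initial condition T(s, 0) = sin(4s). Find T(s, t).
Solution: Substitute T = exp(-t)u.
Then T_t = exp(-t)(u_t - u), T_ss = exp(-t)u_ss; substituting and dividing by exp(-t), the lower-order terms cancel: u_t = u_ss (standard heat equation).
Data for u: u(s,0) = T(s,0) = sin(4s). The boundary conditions carry over: u(0,t) = u(π,t) = 0.
Separating variables: u = Σ c_n exp(-n²t) sin(ns). From u(s,0) = sin(4s): c_4=1.
So u(s,t) = exp(-16t)sin(4s), and T(s,t) = exp(-t)u(s,t).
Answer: T(s, t) = exp(-17t)sin(4s)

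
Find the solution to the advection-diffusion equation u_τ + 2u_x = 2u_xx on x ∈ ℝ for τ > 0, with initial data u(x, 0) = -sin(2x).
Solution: Change to a moving frame: let η = x - 2τ, σ = τ and write u(x,τ) = w(η,σ).
By the chain rule u_τ = w_σ - 2w_η, u_x = w_η, u_xx = w_ηη.
Then u_τ + 2u_x = w_σ: the advection term cancels and the PDE becomes the heat equation w_σ = 2w_ηη on η ∈ ℝ.
Initial data: w(η,0) = u(η,0) = -sin(2η).
On η ∈ ℝ each mode satisfies (sin(nη))″ = -n² sin(nη), so exp(-2n²σ) sin(nη) solves the heat equation; by superposition w(η,σ) = Σ c_n exp(-2n²σ) sin(nη).
Reading off the coefficients: c_2=-1, so w(η,σ) = -exp(-8σ)sin(2η).
Substituting back η = x - 2τ, σ = τ: u(x,τ) = w(x - 2τ, τ).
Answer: u(x, τ) = -exp(-8τ)sin(2x - 4τ)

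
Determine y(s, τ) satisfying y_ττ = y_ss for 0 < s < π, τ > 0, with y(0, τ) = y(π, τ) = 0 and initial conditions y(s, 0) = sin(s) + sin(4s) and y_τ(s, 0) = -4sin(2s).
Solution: Separating variables: y = Σ [A_n cos(ω_n τ) + B_n sin(ω_n τ)] sin(ns), ω_n = n. From ICs (B_n = velocity coefficient / ω_n): A_1=1, A_4=1, B_2=-2.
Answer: y(s, τ) = sin(s)cos(τ) - 2sin(2s)sin(2τ) + sin(4s)cos(4τ)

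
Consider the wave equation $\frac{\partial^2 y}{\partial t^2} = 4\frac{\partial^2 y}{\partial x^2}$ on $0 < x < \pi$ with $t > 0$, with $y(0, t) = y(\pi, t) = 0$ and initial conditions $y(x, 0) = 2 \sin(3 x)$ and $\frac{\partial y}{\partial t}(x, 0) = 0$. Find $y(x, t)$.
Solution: Using separation of variables $y = X(x)T(t)$:
Eigenfunctions: $\sin(nx)$, $n = 1, 2, 3, \ldots$
General solution: $y(x, t) = \sum [A_n \cos(2n t) + B_n \sin(2n t)] \sin(nx)$
From $y(x,0) = 2 \sin(3 x)$: $A_3=2$. From $y_t(x,0) = 0$: all $B_n = 0$.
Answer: $y(x, t) = 2 \sin(3 x) \cos(6 t)$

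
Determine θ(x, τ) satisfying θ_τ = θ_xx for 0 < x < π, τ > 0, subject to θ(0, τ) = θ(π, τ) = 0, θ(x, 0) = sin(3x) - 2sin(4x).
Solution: Using separation of variables θ = X(x)G(τ):
Eigenfunctions: sin(nx), n = 1, 2, 3, ...
General solution: θ(x, τ) = Σ c_n sin(nx) exp(-n² τ)
Matching θ(x,0) = sin(3x) - 2sin(4x) term by term: c_3=1, c_4=-2.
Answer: θ(x, τ) = exp(-9τ)sin(3x) - 2exp(-16τ)sin(4x)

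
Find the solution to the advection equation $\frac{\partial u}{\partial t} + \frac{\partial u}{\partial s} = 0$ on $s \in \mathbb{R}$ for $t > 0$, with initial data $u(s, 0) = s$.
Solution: By characteristics ($ds/dt = 1$), $u(s,t) = f(s - t)$ with $f = u( \cdot , 0)$.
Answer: $u(s, t) = s -  t$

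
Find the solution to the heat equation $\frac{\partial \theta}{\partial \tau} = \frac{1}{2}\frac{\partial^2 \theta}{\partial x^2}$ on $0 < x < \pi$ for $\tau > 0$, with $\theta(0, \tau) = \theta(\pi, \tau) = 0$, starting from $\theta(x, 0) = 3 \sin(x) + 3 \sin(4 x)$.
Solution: Separating variables: $\theta = \sum c_n e^{-n^2\tau/2} \sin(nx)$. From $\theta(x,0) = 3 \sin(x) + 3 \sin(4 x)$: $c_1=3, c_4=3$.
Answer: $\theta(x, \tau) = 3 e^{-8 \tau} \sin(4 x) + 3 e^{-\tau/2} \sin(x)$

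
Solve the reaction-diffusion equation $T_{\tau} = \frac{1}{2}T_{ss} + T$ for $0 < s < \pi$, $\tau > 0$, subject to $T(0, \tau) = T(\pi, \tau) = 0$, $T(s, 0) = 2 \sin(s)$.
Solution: Substitute $T = e^{\tau}u$.
Then $T_{\tau} = e^{\tau}(u_{\tau} + u)$, $T_{ss} = e^{\tau}u_{ss}$; substituting and dividing by $e^{\tau}$, the lower-order terms cancel: $u_{\tau} = \frac{1}{2}u_{ss}$ (standard heat equation).
Data for $u$: $u(s,0) = T(s,0) = 2 \sin(s)$. The boundary conditions carry over: $u(0,\tau) = u(\pi,\tau) = 0$.
Separating variables: $u = \sum c_n e^{-n^2\tau/2} \sin(ns)$. From $u(s,0) = 2 \sin(s)$: $c_1=2$.
So $u(s,\tau) = 2 e^{-\tau/2} \sin(s)$, and $T(s,\tau) = e^{\tau}u(s,\tau)$.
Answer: $T(s, \tau) = 2 e^{\tau/2} \sin(s)$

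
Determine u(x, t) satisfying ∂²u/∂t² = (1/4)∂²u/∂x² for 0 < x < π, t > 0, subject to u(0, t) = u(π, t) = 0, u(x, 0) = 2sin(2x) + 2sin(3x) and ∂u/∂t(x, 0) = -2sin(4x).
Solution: Separating variables: u = Σ [A_n cos(ω_n t) + B_n sin(ω_n t)] sin(nx), ω_n = n/2. From ICs (B_n = velocity coefficient / ω_n): A_2=2, A_3=2, B_4=-1.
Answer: u(x, t) = -sin(2t)sin(4x) + 2sin(2x)cos(t) + 2sin(3x)cos(3t/2)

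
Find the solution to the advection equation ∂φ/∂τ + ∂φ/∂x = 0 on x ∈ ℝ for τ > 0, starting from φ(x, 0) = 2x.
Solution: By characteristics (dx/dτ = 1), φ(x,τ) = f(x - τ) with f = φ(·, 0).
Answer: φ(x, τ) = 2x - 2τ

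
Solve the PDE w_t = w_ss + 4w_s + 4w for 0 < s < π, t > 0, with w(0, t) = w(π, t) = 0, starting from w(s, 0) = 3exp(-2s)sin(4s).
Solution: Substitute w = exp(-2s)u.
Then w_s = exp(-2s)(u_s - 2u), w_ss = exp(-2s)(u_ss - 4u_s + 4u), w_t = exp(-2s)u_t; substituting and dividing by exp(-2s), the lower-order terms cancel: u_t = u_ss (standard heat equation).
Data for u: u(s,0) = exp(2s)w(s,0) = 3sin(4s). The boundary conditions carry over: u(0,t) = u(π,t) = 0.
Separating variables: u = Σ c_n exp(-n²t) sin(ns). From u(s,0) = 3sin(4s): c_4=3.
So u(s,t) = 3exp(-16t)sin(4s), and w(s,t) = exp(-2s)u(s,t).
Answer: w(s, t) = 3exp(-2s)exp(-16t)sin(4s)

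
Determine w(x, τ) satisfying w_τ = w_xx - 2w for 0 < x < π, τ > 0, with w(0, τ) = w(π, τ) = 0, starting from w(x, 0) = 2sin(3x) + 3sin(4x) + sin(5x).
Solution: Substitute w = exp(-2τ)u, i.e. u = exp(2τ)w.
By the product rule, w_τ = exp(-2τ)(u_τ - 2u), w_xx = exp(-2τ)u_xx.
Substituting into the PDE and dividing by exp(-2τ): u_τ - 2u = u_xx - 2u.
The lower-order terms cancel, leaving the standard heat equation u_τ = u_xx.
Initial data for u: u(x,0) = w(x,0) = 2sin(3x) + 3sin(4x) + sin(5x). The boundary conditions carry over: u(0,τ) = u(π,τ) = 0.
Solve for u:
  Using separation of variables u = X(x)T(τ):
  Eigenfunctions: sin(nx), n = 1, 2, 3, ...
  General solution: u(x, τ) = Σ c_n sin(nx) exp(-n² τ)
  Matching u(x,0) = 2sin(3x) + 3sin(4x) + sin(5x) term by term: c_3=2, c_4=3, c_5=1.
Hence u(x,τ) = 2exp(-9τ)sin(3x) + 3exp(-16τ)sin(4x) + exp(-25τ)sin(5x).
Transform back: w(x,τ) = exp(-2τ)u(x,τ).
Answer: w(x, τ) = 2exp(-11τ)sin(3x) + 3exp(-18τ)sin(4x) + exp(-27τ)sin(5x)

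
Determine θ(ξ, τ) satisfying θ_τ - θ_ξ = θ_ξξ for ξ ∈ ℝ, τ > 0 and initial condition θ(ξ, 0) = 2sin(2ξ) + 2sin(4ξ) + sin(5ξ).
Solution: Change to a moving frame: let η = ξ + τ, σ = τ and write θ(ξ,τ) = u(η,σ).
By the chain rule θ_τ = u_σ + u_η, θ_ξ = u_η, θ_ξξ = u_ηη.
Then θ_τ - θ_ξ = u_σ: the advection term cancels and the PDE becomes the heat equation u_σ = u_ηη on η ∈ ℝ.
Initial data: u(η,0) = θ(η,0) = 2sin(2η) + 2sin(4η) + sin(5η).
On η ∈ ℝ each mode satisfies (sin(nη))″ = -n² sin(nη), so exp(-n²σ) sin(nη) solves the heat equation; by superposition u(η,σ) = Σ c_n exp(-n²σ) sin(nη).
Reading off the coefficients: c_2=2, c_4=2, c_5=1, so u(η,σ) = 2exp(-4σ)sin(2η) + 2exp(-16σ)sin(4η) + exp(-25σ)sin(5η).
Substituting back η = ξ + τ, σ = τ: θ(ξ,τ) = u(ξ + τ, τ).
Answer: θ(ξ, τ) = 2exp(-4τ)sin(2ξ + 2τ) + 2exp(-16τ)sin(4ξ + 4τ) + exp(-25τ)sin(5ξ + 5τ)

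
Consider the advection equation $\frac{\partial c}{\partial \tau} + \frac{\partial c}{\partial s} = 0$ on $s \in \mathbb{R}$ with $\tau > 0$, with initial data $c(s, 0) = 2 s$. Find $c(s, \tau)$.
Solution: By method of characteristics (waves move right with speed 1):
Along characteristics $s - \tau =$ const, $c$ is constant, so $c(s,\tau) = f(s - \tau)$ with $f = c( \cdot , 0)$.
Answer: $c(s, \tau) = -2 \tau + 2 s$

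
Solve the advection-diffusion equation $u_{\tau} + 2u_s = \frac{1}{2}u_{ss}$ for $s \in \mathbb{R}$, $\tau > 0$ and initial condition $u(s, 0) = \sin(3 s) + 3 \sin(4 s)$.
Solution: Moving frame: $\eta = s - 2\tau$, $\sigma = \tau$, $u = w(\eta,\sigma)$, so $u_{\tau} = w_{\sigma} - 2w_{\eta}$ and $u_{ss} = w_{\eta\eta}$.
Hence $u_{\tau} + 2u_s = w_{\sigma}$ and the PDE becomes the heat equation $w_{\sigma} = \frac{1}{2}w_{\eta\eta}$ on $\eta \in \mathbb{R}$.
Initial data: $w(\eta,0) = u(\eta,0) = \sin(3 \eta) + 3 \sin(4 \eta)$. Each mode $\sin(n\eta)$ decays as $e^{-n^2\sigma/2}$ on $\mathbb{R}$, so $w(\eta,\sigma) = \sum c_n e^{-n^2\sigma/2} \sin(n\eta)$ with $c_3=1, c_4=3$: $w(\eta,\sigma) = 3 e^{-8 \sigma} \sin(4 \eta) + e^{-9 \sigma/2} \sin(3 \eta)$.
Substituting back: $u(s,\tau) = w(s - 2\tau, \tau)$.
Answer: $u(s, \tau) = -3 e^{-8 \tau} \sin(8 \tau - 4 s) -  e^{-9 \tau/2} \sin(6 \tau - 3 s)$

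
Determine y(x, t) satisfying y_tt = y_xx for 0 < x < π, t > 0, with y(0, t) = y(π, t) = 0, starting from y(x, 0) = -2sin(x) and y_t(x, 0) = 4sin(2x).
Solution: Separating variables: y = Σ [A_n cos(ω_n t) + B_n sin(ω_n t)] sin(nx), ω_n = n. From ICs (B_n = velocity coefficient / ω_n): A_1=-2, B_2=2.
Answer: y(x, t) = 2sin(2t)sin(2x) - 2sin(x)cos(t)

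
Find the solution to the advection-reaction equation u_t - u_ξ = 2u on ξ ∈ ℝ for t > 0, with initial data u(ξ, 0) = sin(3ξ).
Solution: Substitute u = exp(2t)w.
Then u_t = exp(2t)(w_t + 2w), u_ξ = exp(2t)w_ξ; substituting and dividing by exp(2t), the lower-order terms cancel: w_t - w_ξ = 0 (standard advection equation).
Data for w: w(ξ,0) = u(ξ,0) = sin(3ξ).
By characteristics (dξ/dt = -1), w(ξ,t) = f(ξ + t) with f = w(·, 0).
So w(ξ,t) = sin(3t + 3ξ), and u(ξ,t) = exp(2t)w(ξ,t).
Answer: u(ξ, t) = exp(2t)sin(3t + 3ξ)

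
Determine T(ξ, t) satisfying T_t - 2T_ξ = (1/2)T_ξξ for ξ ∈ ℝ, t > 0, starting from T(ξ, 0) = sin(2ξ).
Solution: Moving frame: η = ξ + 2t, σ = t, T = u(η,σ), so T_t = u_σ + 2u_η and T_ξξ = u_ηη.
Hence T_t - 2T_ξ = u_σ and the PDE becomes the heat equation u_σ = (1/2)u_ηη on η ∈ ℝ.
Initial data: u(η,0) = T(η,0) = sin(2η). Each mode sin(nη) decays as exp(-n²σ/2) on ℝ, so u(η,σ) = Σ c_n exp(-n²σ/2) sin(nη) with c_2=1: u(η,σ) = exp(-2σ)sin(2η).
Substituting back: T(ξ,t) = u(ξ + 2t, t).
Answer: T(ξ, t) = exp(-2t)sin(4t + 2ξ)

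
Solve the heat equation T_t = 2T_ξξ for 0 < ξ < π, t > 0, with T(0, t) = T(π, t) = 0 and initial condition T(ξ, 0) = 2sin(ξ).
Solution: Using separation of variables T = X(ξ)G(t):
Eigenfunctions: sin(nξ), n = 1, 2, 3, ...
General solution: T(ξ, t) = Σ c_n sin(nξ) exp(-2n² t)
Matching T(ξ,0) = 2sin(ξ) term by term: c_1=2.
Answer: T(ξ, t) = 2exp(-2t)sin(ξ)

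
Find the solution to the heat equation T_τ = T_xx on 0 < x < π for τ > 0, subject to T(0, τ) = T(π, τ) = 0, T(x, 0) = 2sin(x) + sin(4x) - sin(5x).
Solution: Separating variables: T = Σ c_n exp(-n²τ) sin(nx). From T(x,0) = 2sin(x) + sin(4x) - sin(5x): c_1=2, c_4=1, c_5=-1.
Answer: T(x, τ) = 2exp(-τ)sin(x) + exp(-16τ)sin(4x) - exp(-25τ)sin(5x)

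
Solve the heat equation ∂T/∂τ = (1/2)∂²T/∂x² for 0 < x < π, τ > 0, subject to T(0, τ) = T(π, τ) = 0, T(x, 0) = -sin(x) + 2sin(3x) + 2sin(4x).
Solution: Separating variables: T = Σ c_n exp(-n²τ/2) sin(nx). From T(x,0) = -sin(x) + 2sin(3x) + 2sin(4x): c_1=-1, c_3=2, c_4=2.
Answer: T(x, τ) = 2exp(-8τ)sin(4x) - exp(-τ/2)sin(x) + 2exp(-9τ/2)sin(3x)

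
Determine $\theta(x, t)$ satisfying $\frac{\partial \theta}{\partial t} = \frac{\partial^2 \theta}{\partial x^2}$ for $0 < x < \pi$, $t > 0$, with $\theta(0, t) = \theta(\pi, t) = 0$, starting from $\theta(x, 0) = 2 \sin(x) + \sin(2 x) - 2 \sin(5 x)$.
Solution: Using separation of variables $\theta = X(x)G(t)$:
Eigenfunctions: $\sin(nx)$, $n = 1, 2, 3, \ldots$
General solution: $\theta(x, t) = \sum c_n \sin(nx) e^{-n^2 t}$
Matching $\theta(x,0) = 2 \sin(x) + \sin(2 x) - 2 \sin(5 x)$ term by term: $c_1=2, c_2=1, c_5=-2$.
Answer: $\theta(x, t) = 2 e^{-t} \sin(x) + e^{-4 t} \sin(2 x) - 2 e^{-25 t} \sin(5 x)$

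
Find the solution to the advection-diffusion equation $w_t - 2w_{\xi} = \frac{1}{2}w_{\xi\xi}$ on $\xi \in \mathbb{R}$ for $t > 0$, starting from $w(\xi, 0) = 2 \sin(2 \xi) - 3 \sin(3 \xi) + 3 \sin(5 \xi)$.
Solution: Moving frame: $\eta = \xi + 2t$, $\sigma = t$, $w = u(\eta,\sigma)$, so $w_t = u_{\sigma} + 2u_{\eta}$ and $w_{\xi\xi} = u_{\eta\eta}$.
Hence $w_t - 2w_{\xi} = u_{\sigma}$ and the PDE becomes the heat equation $u_{\sigma} = \frac{1}{2}u_{\eta\eta}$ on $\eta \in \mathbb{R}$.
Initial data: $u(\eta,0) = w(\eta,0) = 2 \sin(2 \eta) - 3 \sin(3 \eta) + 3 \sin(5 \eta)$. Each mode $\sin(n\eta)$ decays as $e^{-n^2\sigma/2}$ on $\mathbb{R}$, so $u(\eta,\sigma) = \sum c_n e^{-n^2\sigma/2} \sin(n\eta)$ with $c_2=2, c_3=-3, c_5=3$: $u(\eta,\sigma) = 2 e^{-2 \sigma} \sin(2 \eta) - 3 e^{-9 \sigma/2} \sin(3 \eta) + 3 e^{-25 \sigma/2} \sin(5 \eta)$.
Substituting back: $w(\xi,t) = u(\xi + 2t, t)$.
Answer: $w(\xi, t) = 2 e^{-2 t} \sin(2 \xi + 4 t) - 3 e^{-9 t/2} \sin(3 \xi + 6 t) + 3 e^{-25 t/2} \sin(5 \xi + 10 t)$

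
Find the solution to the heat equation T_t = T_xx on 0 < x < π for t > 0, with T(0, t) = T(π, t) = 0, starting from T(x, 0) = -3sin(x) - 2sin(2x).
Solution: Using separation of variables T = X(x)G(t):
Eigenfunctions: sin(nx), n = 1, 2, 3, ...
General solution: T(x, t) = Σ c_n sin(nx) exp(-n² t)
Matching T(x,0) = -3sin(x) - 2sin(2x) term by term: c_1=-3, c_2=-2.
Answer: T(x, t) = -3exp(-t)sin(x) - 2exp(-4t)sin(2x)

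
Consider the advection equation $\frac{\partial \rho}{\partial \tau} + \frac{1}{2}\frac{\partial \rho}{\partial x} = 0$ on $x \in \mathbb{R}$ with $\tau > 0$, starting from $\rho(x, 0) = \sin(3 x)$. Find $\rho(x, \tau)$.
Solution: By method of characteristics (waves move right with speed 1/2):
Along characteristics $x - \frac{1}{2}\tau =$ const, $\rho$ is constant, so $\rho(x,\tau) = f(x - \frac{1}{2}\tau)$ with $f = \rho( \cdot , 0)$.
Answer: $\rho(x, \tau) = - \sin(3 \tau/2 - 3 x)$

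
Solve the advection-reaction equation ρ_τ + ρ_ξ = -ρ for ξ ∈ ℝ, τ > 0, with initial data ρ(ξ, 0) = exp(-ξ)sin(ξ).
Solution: Substitute ρ = exp(-ξ)u.
Then ρ_ξ = exp(-ξ)(u_ξ - u), ρ_τ = exp(-ξ)u_τ; substituting and dividing by exp(-ξ), the lower-order terms cancel: u_τ + u_ξ = 0 (standard advection equation).
Data for u: u(ξ,0) = exp(ξ)ρ(ξ,0) = sin(ξ).
By characteristics (dξ/dτ = 1), u(ξ,τ) = f(ξ - τ) with f = u(·, 0).
So u(ξ,τ) = sin(ξ - τ), and ρ(ξ,τ) = exp(-ξ)u(ξ,τ).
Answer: ρ(ξ, τ) = exp(-ξ)sin(ξ - τ)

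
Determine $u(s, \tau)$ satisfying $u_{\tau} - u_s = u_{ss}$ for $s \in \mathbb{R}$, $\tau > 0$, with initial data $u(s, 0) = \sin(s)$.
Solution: Moving frame: $\eta = s + \tau$, $\sigma = \tau$, $u = w(\eta,\sigma)$, so $u_{\tau} = w_{\sigma} + w_{\eta}$ and $u_{ss} = w_{\eta\eta}$.
Hence $u_{\tau} - u_s = w_{\sigma}$ and the PDE becomes the heat equation $w_{\sigma} = w_{\eta\eta}$ on $\eta \in \mathbb{R}$.
Initial data: $w(\eta,0) = u(\eta,0) = \sin(\eta)$. Each mode $\sin(n\eta)$ decays as $e^{-n^2\sigma}$ on $\mathbb{R}$, so $w(\eta,\sigma) = \sum c_n e^{-n^2\sigma} \sin(n\eta)$ with $c_1=1$: $w(\eta,\sigma) = e^{-\sigma} \sin(\eta)$.
Substituting back: $u(s,\tau) = w(s + \tau, \tau)$.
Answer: $u(s, \tau) = e^{-\tau} \sin(\tau + s)$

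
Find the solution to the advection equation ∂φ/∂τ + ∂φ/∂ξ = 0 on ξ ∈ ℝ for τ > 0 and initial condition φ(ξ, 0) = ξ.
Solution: By method of characteristics (waves move right with speed 1):
Along characteristics ξ - τ = const, φ is constant, so φ(ξ,τ) = f(ξ - τ) with f = φ(·, 0).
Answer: φ(ξ, τ) = ξ - τ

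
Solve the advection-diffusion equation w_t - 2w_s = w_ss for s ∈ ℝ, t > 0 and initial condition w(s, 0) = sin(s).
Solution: Moving frame: η = s + 2t, σ = t, w = u(η,σ), so w_t = u_σ + 2u_η and w_ss = u_ηη.
Hence w_t - 2w_s = u_σ and the PDE becomes the heat equation u_σ = u_ηη on η ∈ ℝ.
Initial data: u(η,0) = w(η,0) = sin(η). Each mode sin(nη) decays as exp(-n²σ) on ℝ, so u(η,σ) = Σ c_n exp(-n²σ) sin(nη) with c_1=1: u(η,σ) = exp(-σ)sin(η).
Substituting back: w(s,t) = u(s + 2t, t).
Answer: w(s, t) = exp(-t)sin(s + 2t)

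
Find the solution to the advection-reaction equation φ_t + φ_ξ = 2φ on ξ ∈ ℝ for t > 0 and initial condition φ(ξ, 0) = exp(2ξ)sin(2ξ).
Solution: Substitute φ = exp(2ξ)u, i.e. u = exp(-2ξ)φ.
By the product rule, φ_ξ = exp(2ξ)(u_ξ + 2u), φ_t = exp(2ξ)u_t.
Substituting into the PDE and dividing by exp(2ξ): u_t + (u_ξ + 2u) = 2u.
The lower-order terms cancel, leaving the standard advection equation u_t + u_ξ = 0.
Initial data for u: u(ξ,0) = exp(-2ξ)φ(ξ,0) = sin(2ξ).
Solve for u:
  By method of characteristics (waves move right with speed 1):
  Along characteristics ξ - t = const, u is constant, so u(ξ,t) = f(ξ - t) with f = u(·, 0).
Hence u(ξ,t) = -sin(2t - 2ξ).
Transform back: φ(ξ,t) = exp(2ξ)u(ξ,t).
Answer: φ(ξ, t) = -exp(2ξ)sin(2t - 2ξ)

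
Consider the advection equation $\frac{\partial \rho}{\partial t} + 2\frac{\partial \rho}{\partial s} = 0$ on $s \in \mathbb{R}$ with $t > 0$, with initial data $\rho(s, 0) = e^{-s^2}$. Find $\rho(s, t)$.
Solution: By characteristics ($ds/dt = 2$), $\rho(s,t) = f(s - 2t)$ with $f = \rho( \cdot , 0)$.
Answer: $\rho(s, t) = e^{-(s - 2 t)^2}$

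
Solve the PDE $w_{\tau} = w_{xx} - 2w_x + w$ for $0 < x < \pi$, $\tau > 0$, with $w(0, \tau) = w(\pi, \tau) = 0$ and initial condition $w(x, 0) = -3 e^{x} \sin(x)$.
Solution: Substitute $w = e^{x}u$, i.e. $u = e^{-x}w$.
By the product rule, $w_x = e^{x}(u_x + u)$, $w_{xx} = e^{x}(u_{xx} + 2u_x + u)$, $w_{\tau} = e^{x}u_{\tau}$.
Substituting into the PDE and dividing by $e^{x}$: $u_{\tau} = (u_{xx} + 2u_x + u) - 2(u_x + u) + u$.
The lower-order terms cancel, leaving the standard heat equation $u_{\tau} = u_{xx}$.
Initial data for $u$: $u(x,0) = e^{-x}w(x,0) = -3 \sin(x)$. The boundary conditions carry over: $u(0,\tau) = u(\pi,\tau) = 0$.
Solve for $u$:
  Using separation of variables $u = X(x)T(\tau)$:
  Eigenfunctions: $\sin(nx)$, $n = 1, 2, 3, \ldots$
  General solution: $u(x, \tau) = \sum c_n \sin(nx) e^{-n^2 \tau}$
  Matching $u(x,0) = -3 \sin(x)$ term by term: $c_1=-3$.
Hence $u(x,\tau) = -3 e^{-\tau} \sin(x)$.
Transform back: $w(x,\tau) = e^{x}u(x,\tau)$.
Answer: $w(x, \tau) = -3 e^{-\tau} e^{x} \sin(x)$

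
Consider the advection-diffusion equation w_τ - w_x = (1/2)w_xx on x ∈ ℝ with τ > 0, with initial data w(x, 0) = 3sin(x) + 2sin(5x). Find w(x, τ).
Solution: Change to a moving frame: let η = x + τ, σ = τ and write w(x,τ) = u(η,σ).
By the chain rule w_τ = u_σ + u_η, w_x = u_η, w_xx = u_ηη.
Then w_τ - w_x = u_σ: the advection term cancels and the PDE becomes the heat equation u_σ = (1/2)u_ηη on η ∈ ℝ.
Initial data: u(η,0) = w(η,0) = 3sin(η) + 2sin(5η).
On η ∈ ℝ each mode satisfies (sin(nη))″ = -n² sin(nη), so exp(-n²σ/2) sin(nη) solves the heat equation; by superposition u(η,σ) = Σ c_n exp(-n²σ/2) sin(nη).
Reading off the coefficients: c_1=3, c_5=2, so u(η,σ) = 3exp(-σ/2)sin(η) + 2exp(-25σ/2)sin(5η).
Substituting back η = x + τ, σ = τ: w(x,τ) = u(x + τ, τ).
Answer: w(x, τ) = 3exp(-τ/2)sin(x + τ) + 2exp(-25τ/2)sin(5x + 5τ)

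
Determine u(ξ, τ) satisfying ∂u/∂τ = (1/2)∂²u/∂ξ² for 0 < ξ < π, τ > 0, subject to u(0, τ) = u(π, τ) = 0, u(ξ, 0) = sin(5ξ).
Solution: Using separation of variables u = X(ξ)T(τ):
Eigenfunctions: sin(nξ), n = 1, 2, 3, ...
General solution: u(ξ, τ) = Σ c_n sin(nξ) exp(-n² τ/2)
Matching u(ξ,0) = sin(5ξ) term by term: c_5=1.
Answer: u(ξ, τ) = exp(-25τ/2)sin(5ξ)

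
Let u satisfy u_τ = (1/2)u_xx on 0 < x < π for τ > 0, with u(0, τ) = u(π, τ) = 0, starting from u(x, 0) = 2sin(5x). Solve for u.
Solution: Separating variables: u = Σ c_n exp(-n²τ/2) sin(nx). From u(x,0) = 2sin(5x): c_5=2.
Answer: u(x, τ) = 2exp(-25τ/2)sin(5x)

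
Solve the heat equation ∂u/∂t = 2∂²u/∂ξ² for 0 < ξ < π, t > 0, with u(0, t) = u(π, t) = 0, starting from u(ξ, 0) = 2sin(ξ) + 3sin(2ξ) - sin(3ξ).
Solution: Using separation of variables u = X(ξ)T(t):
Eigenfunctions: sin(nξ), n = 1, 2, 3, ...
General solution: u(ξ, t) = Σ c_n sin(nξ) exp(-2n² t)
Matching u(ξ,0) = 2sin(ξ) + 3sin(2ξ) - sin(3ξ) term by term: c_1=2, c_2=3, c_3=-1.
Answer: u(ξ, t) = 2exp(-2t)sin(ξ) + 3exp(-8t)sin(2ξ) - exp(-18t)sin(3ξ)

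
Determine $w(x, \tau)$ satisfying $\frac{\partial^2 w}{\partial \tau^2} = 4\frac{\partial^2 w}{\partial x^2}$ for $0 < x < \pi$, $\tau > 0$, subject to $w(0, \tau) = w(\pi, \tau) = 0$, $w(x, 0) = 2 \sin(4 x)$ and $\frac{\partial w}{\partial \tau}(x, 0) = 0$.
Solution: Separating variables: $w = \sum [A_n \cos(\omega_n \tau) + B_n \sin(\omega_n \tau)] \sin(nx)$, $\omega_n = 2n$. From ICs: $A_4=2$.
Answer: $w(x, \tau) = 2 \sin(4 x) \cos(8 \tau)$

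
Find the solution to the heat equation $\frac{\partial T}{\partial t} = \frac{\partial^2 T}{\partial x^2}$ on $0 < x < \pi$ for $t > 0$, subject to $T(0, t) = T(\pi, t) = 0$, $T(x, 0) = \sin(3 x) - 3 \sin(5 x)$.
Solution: Using separation of variables $T = X(x)G(t)$:
Eigenfunctions: $\sin(nx)$, $n = 1, 2, 3, \ldots$
General solution: $T(x, t) = \sum c_n \sin(nx) e^{-n^2 t}$
Matching $T(x,0) = \sin(3 x) - 3 \sin(5 x)$ term by term: $c_3=1, c_5=-3$.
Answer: $T(x, t) = e^{-9 t} \sin(3 x) - 3 e^{-25 t} \sin(5 x)$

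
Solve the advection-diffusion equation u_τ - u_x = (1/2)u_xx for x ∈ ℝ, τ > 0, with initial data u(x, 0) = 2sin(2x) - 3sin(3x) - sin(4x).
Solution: Change to a moving frame: let η = x + τ, σ = τ and write u(x,τ) = w(η,σ).
By the chain rule u_τ = w_σ + w_η, u_x = w_η, u_xx = w_ηη.
Then u_τ - u_x = w_σ: the advection term cancels and the PDE becomes the heat equation w_σ = (1/2)w_ηη on η ∈ ℝ.
Initial data: w(η,0) = u(η,0) = 2sin(2η) - 3sin(3η) - sin(4η).
On η ∈ ℝ each mode satisfies (sin(nη))″ = -n² sin(nη), so exp(-n²σ/2) sin(nη) solves the heat equation; by superposition w(η,σ) = Σ c_n exp(-n²σ/2) sin(nη).
Reading off the coefficients: c_2=2, c_3=-3, c_4=-1, so w(η,σ) = 2exp(-2σ)sin(2η) - exp(-8σ)sin(4η) - 3exp(-9σ/2)sin(3η).
Substituting back η = x + τ, σ = τ: u(x,τ) = w(x + τ, τ).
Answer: u(x, τ) = 2exp(-2τ)sin(2x + 2τ) - exp(-8τ)sin(4x + 4τ) - 3exp(-9τ/2)sin(3x + 3τ)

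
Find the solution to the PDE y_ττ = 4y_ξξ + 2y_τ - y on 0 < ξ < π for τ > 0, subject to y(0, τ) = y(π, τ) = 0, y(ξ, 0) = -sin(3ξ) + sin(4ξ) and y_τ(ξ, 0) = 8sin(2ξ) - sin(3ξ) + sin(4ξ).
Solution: Substitute y = exp(τ)u, i.e. u = exp(-τ)y.
By the product rule, y_τ = exp(τ)(u_τ + u), y_ττ = exp(τ)(u_ττ + 2u_τ + u), y_ξξ = exp(τ)u_ξξ.
Substituting into the PDE and dividing by exp(τ): u_ττ + 2u_τ + u = 4u_ξξ + 2(u_τ + u) - u.
The lower-order terms cancel, leaving the standard wave equation u_ττ = 4u_ξξ.
Initial data for u: u(ξ,0) = y(ξ,0) = -sin(3ξ) + sin(4ξ); u_τ(ξ,0) = y_τ(ξ,0) - y(ξ,0) = 8sin(2ξ). The boundary conditions carry over: u(0,τ) = u(π,τ) = 0.
Solve for u:
  Using separation of variables u = X(ξ)T(τ):
  Eigenfunctions: sin(nξ), n = 1, 2, 3, ...
  General solution: u(ξ, τ) = Σ [A_n cos(2n τ) + B_n sin(2n τ)] sin(nξ)
  From u(ξ,0) = -sin(3ξ) + sin(4ξ): A_3=-1, A_4=1. From u_τ(ξ,0) = 8sin(2ξ), using u_τ(ξ,0) = Σ ω_n B_n sin(nξ) with ω_n = 2n: B_2 = 8/4 = 2.
Hence u(ξ,τ) = 2sin(2ξ)sin(4τ) - sin(3ξ)cos(6τ) + sin(4ξ)cos(8τ).
Transform back: y(ξ,τ) = exp(τ)u(ξ,τ).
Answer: y(ξ, τ) = 2exp(τ)sin(2ξ)sin(4τ) - exp(τ)sin(3ξ)cos(6τ) + exp(τ)sin(4ξ)cos(8τ)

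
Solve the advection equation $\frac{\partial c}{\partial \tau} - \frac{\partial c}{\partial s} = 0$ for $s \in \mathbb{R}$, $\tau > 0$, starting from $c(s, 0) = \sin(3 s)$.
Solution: By characteristics ($ds/d\tau = -1$), $c(s,\tau) = f(s + \tau)$ with $f = c( \cdot , 0)$.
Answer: $c(s, \tau) = \sin(3 \tau + 3 s)$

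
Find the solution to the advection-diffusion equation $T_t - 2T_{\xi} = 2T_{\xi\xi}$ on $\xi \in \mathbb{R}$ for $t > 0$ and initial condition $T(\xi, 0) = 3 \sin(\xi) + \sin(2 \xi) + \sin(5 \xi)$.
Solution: Moving frame: $\eta = \xi + 2t$, $\sigma = t$, $T = u(\eta,\sigma)$, so $T_t = u_{\sigma} + 2u_{\eta}$ and $T_{\xi\xi} = u_{\eta\eta}$.
Hence $T_t - 2T_{\xi} = u_{\sigma}$ and the PDE becomes the heat equation $u_{\sigma} = 2u_{\eta\eta}$ on $\eta \in \mathbb{R}$.
Initial data: $u(\eta,0) = T(\eta,0) = 3 \sin(\eta) + \sin(2 \eta) + \sin(5 \eta)$. Each mode $\sin(n\eta)$ decays as $e^{-2n^2\sigma}$ on $\mathbb{R}$, so $u(\eta,\sigma) = \sum c_n e^{-2n^2\sigma} \sin(n\eta)$ with $c_1=3, c_2=1, c_5=1$: $u(\eta,\sigma) = 3 e^{-2 \sigma} \sin(\eta) + e^{-8 \sigma} \sin(2 \eta) + e^{-50 \sigma} \sin(5 \eta)$.
Substituting back: $T(\xi,t) = u(\xi + 2t, t)$.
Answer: $T(\xi, t) = 3 e^{-2 t} \sin(\xi + 2 t) + e^{-8 t} \sin(2 \xi + 4 t) + e^{-50 t} \sin(5 \xi + 10 t)$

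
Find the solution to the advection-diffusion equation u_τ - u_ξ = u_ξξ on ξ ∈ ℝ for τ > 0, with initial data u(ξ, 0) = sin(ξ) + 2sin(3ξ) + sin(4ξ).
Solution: Moving frame: η = ξ + τ, σ = τ, u = w(η,σ), so u_τ = w_σ + w_η and u_ξξ = w_ηη.
Hence u_τ - u_ξ = w_σ and the PDE becomes the heat equation w_σ = w_ηη on η ∈ ℝ.
Initial data: w(η,0) = u(η,0) = sin(η) + 2sin(3η) + sin(4η). Each mode sin(nη) decays as exp(-n²σ) on ℝ, so w(η,σ) = Σ c_n exp(-n²σ) sin(nη) with c_1=1, c_3=2, c_4=1: w(η,σ) = exp(-σ)sin(η) + 2exp(-9σ)sin(3η) + exp(-16σ)sin(4η).
Substituting back: u(ξ,τ) = w(ξ + τ, τ).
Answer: u(ξ, τ) = exp(-τ)sin(ξ + τ) + 2exp(-9τ)sin(3ξ + 3τ) + exp(-16τ)sin(4ξ + 4τ)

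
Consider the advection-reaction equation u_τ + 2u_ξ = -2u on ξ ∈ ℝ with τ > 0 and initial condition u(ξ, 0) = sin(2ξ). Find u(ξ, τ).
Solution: Substitute u = exp(-2τ)w.
Then u_τ = exp(-2τ)(w_τ - 2w), u_ξ = exp(-2τ)w_ξ; substituting and dividing by exp(-2τ), the lower-order terms cancel: w_τ + 2w_ξ = 0 (standard advection equation).
Data for w: w(ξ,0) = u(ξ,0) = sin(2ξ).
By characteristics (dξ/dτ = 2), w(ξ,τ) = f(ξ - 2τ) with f = w(·, 0).
So w(ξ,τ) = sin(2ξ - 4τ), and u(ξ,τ) = exp(-2τ)w(ξ,τ).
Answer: u(ξ, τ) = exp(-2τ)sin(2ξ - 4τ)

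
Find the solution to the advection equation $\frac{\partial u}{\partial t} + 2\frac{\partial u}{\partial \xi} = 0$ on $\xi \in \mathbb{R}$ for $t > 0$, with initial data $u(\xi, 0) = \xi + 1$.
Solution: By characteristics ($d\xi/dt = 2$), $u(\xi,t) = f(\xi - 2t)$ with $f = u( \cdot , 0)$.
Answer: $u(\xi, t) = \xi - 2 t + 1$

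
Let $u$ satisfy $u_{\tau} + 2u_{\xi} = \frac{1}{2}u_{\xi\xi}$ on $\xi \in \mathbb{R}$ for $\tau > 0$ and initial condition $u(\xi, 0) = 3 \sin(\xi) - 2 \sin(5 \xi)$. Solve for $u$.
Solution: Change to a moving frame: let $\eta = \xi - 2\tau$, $\sigma = \tau$ and write $u(\xi,\tau) = w(\eta,\sigma)$.
By the chain rule $u_{\tau} = w_{\sigma} - 2w_{\eta}$, $u_{\xi} = w_{\eta}$, $u_{\xi\xi} = w_{\eta\eta}$.
Then $u_{\tau} + 2u_{\xi} = w_{\sigma}$: the advection term cancels and the PDE becomes the heat equation $w_{\sigma} = \frac{1}{2}w_{\eta\eta}$ on $\eta \in \mathbb{R}$.
Initial data: $w(\eta,0) = u(\eta,0) = 3 \sin(\eta) - 2 \sin(5 \eta)$.
On $\eta \in \mathbb{R}$ each mode satisfies $(\sin(n\eta))'' = -n^2 \sin(n\eta)$, so $e^{-n^2\sigma/2} \sin(n\eta)$ solves the heat equation; by superposition $w(\eta,\sigma) = \sum c_n e^{-n^2\sigma/2} \sin(n\eta)$.
Reading off the coefficients: $c_1=3, c_5=-2$, so $w(\eta,\sigma) = 3 e^{-\sigma/2} \sin(\eta) - 2 e^{-25 \sigma/2} \sin(5 \eta)$.
Substituting back $\eta = \xi - 2\tau$, $\sigma = \tau$: $u(\xi,\tau) = w(\xi - 2\tau, \tau)$.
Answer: $u(\xi, \tau) = -3 e^{-\tau/2} \sin(2 \tau - \xi) + 2 e^{-25 \tau/2} \sin(10 \tau - 5 \xi)$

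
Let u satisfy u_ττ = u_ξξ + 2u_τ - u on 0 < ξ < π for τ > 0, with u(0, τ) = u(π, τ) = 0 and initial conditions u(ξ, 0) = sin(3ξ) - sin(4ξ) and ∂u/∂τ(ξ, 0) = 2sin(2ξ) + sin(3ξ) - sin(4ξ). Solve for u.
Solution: Substitute u = exp(τ)w.
Then u_τ = exp(τ)(w_τ + w), u_ττ = exp(τ)(w_ττ + 2w_τ + w), u_ξξ = exp(τ)w_ξξ; substituting and dividing by exp(τ), the lower-order terms cancel: w_ττ = w_ξξ (standard wave equation).
Data for w: w(ξ,0) = u(ξ,0) = sin(3ξ) - sin(4ξ); w_τ(ξ,0) = u_τ(ξ,0) - u(ξ,0) = 2sin(2ξ). The boundary conditions carry over: w(0,τ) = w(π,τ) = 0.
Separating variables: w = Σ [A_n cos(ω_n τ) + B_n sin(ω_n τ)] sin(nξ), ω_n = n. From ICs (B_n = velocity coefficient / ω_n): A_3=1, A_4=-1, B_2=1.
So w(ξ,τ) = sin(2ξ)sin(2τ) + sin(3ξ)cos(3τ) - sin(4ξ)cos(4τ), and u(ξ,τ) = exp(τ)w(ξ,τ).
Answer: u(ξ, τ) = exp(τ)sin(2ξ)sin(2τ) + exp(τ)sin(3ξ)cos(3τ) - exp(τ)sin(4ξ)cos(4τ)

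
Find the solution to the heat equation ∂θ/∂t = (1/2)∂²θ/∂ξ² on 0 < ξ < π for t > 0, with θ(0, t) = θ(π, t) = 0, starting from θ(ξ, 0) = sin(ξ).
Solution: Using separation of variables θ = X(ξ)G(t):
Eigenfunctions: sin(nξ), n = 1, 2, 3, ...
General solution: θ(ξ, t) = Σ c_n sin(nξ) exp(-n² t/2)
Matching θ(ξ,0) = sin(ξ) term by term: c_1=1.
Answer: θ(ξ, t) = exp(-t/2)sin(ξ)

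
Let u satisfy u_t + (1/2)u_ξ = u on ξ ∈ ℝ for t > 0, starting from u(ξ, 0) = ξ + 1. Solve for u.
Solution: Substitute u = exp(t)w, i.e. w = exp(-t)u.
By the product rule, u_t = exp(t)(w_t + w), u_ξ = exp(t)w_ξ.
Substituting into the PDE and dividing by exp(t): w_t + w + (1/2)w_ξ = w.
The lower-order terms cancel, leaving the standard advection equation w_t + (1/2)w_ξ = 0.
Initial data for w: w(ξ,0) = u(ξ,0) = ξ + 1.
Solve for w:
  By method of characteristics (waves move right with speed 1/2):
  Along characteristics ξ - (1/2)t = const, w is constant, so w(ξ,t) = f(ξ - (1/2)t) with f = w(·, 0).
Hence w(ξ,t) = -(1/2)t + ξ + 1.
Transform back: u(ξ,t) = exp(t)w(ξ,t).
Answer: u(ξ, t) = -(1/2)texp(t) + ξexp(t) + exp(t)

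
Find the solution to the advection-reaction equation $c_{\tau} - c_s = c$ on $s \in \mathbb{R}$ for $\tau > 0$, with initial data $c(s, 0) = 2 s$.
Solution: Substitute $c = e^{\tau}u$, i.e. $u = e^{-\tau}c$.
By the product rule, $c_{\tau} = e^{\tau}(u_{\tau} + u)$, $c_s = e^{\tau}u_s$.
Substituting into the PDE and dividing by $e^{\tau}$: $u_{\tau} + u - u_s = u$.
The lower-order terms cancel, leaving the standard advection equation $u_{\tau} - u_s = 0$.
Initial data for $u$: $u(s,0) = c(s,0) = 2 s$.
Solve for $u$:
  By method of characteristics (waves move left with speed 1):
  Along characteristics $s + \tau =$ const, $u$ is constant, so $u(s,\tau) = f(s + \tau)$ with $f = u( \cdot , 0)$.
Hence $u(s,\tau) = 2 s + 2 \tau$.
Transform back: $c(s,\tau) = e^{\tau}u(s,\tau)$.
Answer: $c(s, \tau) = 2 \tau e^{\tau} + 2 s e^{\tau}$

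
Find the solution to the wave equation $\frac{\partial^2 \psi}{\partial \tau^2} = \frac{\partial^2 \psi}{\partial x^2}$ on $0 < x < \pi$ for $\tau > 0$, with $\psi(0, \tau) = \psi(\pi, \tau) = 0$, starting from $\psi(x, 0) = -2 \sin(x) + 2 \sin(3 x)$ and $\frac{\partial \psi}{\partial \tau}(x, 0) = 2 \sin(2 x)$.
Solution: Using separation of variables $\psi = X(x)T(\tau)$:
Eigenfunctions: $\sin(nx)$, $n = 1, 2, 3, \ldots$
General solution: $\psi(x, \tau) = \sum [A_n \cos(n \tau) + B_n \sin(n \tau)] \sin(nx)$
From $\psi(x,0) = -2 \sin(x) + 2 \sin(3 x)$: $A_1=-2, A_3=2$. From $\psi_{\tau}(x,0) = 2 \sin(2 x)$, using $\psi_{\tau}(x,0) = \sum \omega_n B_n \sin(nx)$ with $\omega_n = n$: $B_2 = 2/2 = 1$.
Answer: $\psi(x, \tau) = \sin(2 \tau) \sin(2 x) - 2 \sin(x) \cos(\tau) + 2 \sin(3 x) \cos(3 \tau)$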